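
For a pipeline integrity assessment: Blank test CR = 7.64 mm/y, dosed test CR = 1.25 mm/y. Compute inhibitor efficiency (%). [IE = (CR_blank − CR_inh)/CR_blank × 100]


Apply the inhibitor-efficiency definition: IE = (CR_blank − CR_inh)/CR_blank × 100
IE = (7.64 − 1.25) / 7.64 × 100
IE = 6.39 / 7.64 × 100 = 83.6 %

83.6 %


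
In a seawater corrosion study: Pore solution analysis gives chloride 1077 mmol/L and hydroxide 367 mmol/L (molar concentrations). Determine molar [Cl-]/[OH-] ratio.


Threshold parameter = [Cl-] / [OH-] (molar basis; both in mmol/L, so units cancel)
Ratio = 1077 / 367 = 2.93

2.93


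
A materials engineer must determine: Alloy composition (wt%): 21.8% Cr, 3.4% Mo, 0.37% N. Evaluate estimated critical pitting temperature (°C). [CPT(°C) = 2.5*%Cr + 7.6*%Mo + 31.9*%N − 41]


Apply the ASTM G48 empirical CPT estimate: CPT(°C) = 2.5*%Cr + 7.6*%Mo + 31.9*%N − 41
2.5*21.8 = 54.5; 7.6*3.4 = 25.84; 31.9*0.37 = 11.803
CPT = 54.5 + 25.84 + 11.803 − 41 = 51.143 °C
Rounded to 0.1 °C: CPT ≈ 51.1 °C

51.1 °C


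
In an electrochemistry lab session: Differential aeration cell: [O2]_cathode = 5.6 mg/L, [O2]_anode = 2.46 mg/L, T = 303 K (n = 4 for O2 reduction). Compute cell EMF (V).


Apply the Nernst concentration-cell relation: E = (RT/nF)*ln(C_cathode/C_anode)
RT/nF = 8.314*303/(4*96485) = 0.00652729 V
ln(5.6/2.46) = 0.82261
E = 0.00652729 * 0.82261 = 0.00537 V

0.00537 V


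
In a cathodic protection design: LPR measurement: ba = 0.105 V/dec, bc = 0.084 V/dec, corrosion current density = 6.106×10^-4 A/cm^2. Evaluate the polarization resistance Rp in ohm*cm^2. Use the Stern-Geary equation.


Apply the Stern-Geary equation: Rp = ba*bc / (2.303*icorr*(ba+bc))
ba*bc = 0.105*0.084 = 0.00882
ba+bc = 0.189; 2.303*icorr*(ba+bc) = 2.303*6.106×10^-4*0.189 = 2.6577403×10^-4
Rp = 0.00882 / 2.6577403×10^-4 = 33.19 ohm*cm^2

33.19 ohm*cm^2


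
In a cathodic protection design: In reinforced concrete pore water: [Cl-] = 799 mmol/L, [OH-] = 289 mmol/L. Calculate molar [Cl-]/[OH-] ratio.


Threshold parameter = [Cl-] / [OH-] (molar basis; both in mmol/L, so units cancel)
Ratio = 799 / 289 = 2.76

2.76


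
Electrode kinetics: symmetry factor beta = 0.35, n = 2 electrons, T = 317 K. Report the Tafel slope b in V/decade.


Apply the Tafel slope relation: b = 2.303*R*T/(beta*n*F)
Numerator: 2.303 * 8.314 * 317 = 6069.64
Denominator: 0.35 * 2 * 96485 = 67539.5
b = 6069.64 / 67539.5 = 0.09 V/decade

0.09 V/decade


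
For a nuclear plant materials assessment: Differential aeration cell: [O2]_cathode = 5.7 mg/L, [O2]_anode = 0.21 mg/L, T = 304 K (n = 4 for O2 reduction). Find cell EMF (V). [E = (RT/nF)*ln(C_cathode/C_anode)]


Apply the Nernst concentration-cell relation: E = (RT/nF)*ln(C_cathode/C_anode)
RT/nF = 8.314*304/(4*96485) = 0.00654883 V
ln(5.7/0.21) = 3.30111
E = 0.00654883 * 3.30111 = 0.02162 V

0.02162 V


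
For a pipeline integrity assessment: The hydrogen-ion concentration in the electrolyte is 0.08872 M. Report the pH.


pH = −log10[H+]
pH = −log10(0.08872) = 1.05

1.05


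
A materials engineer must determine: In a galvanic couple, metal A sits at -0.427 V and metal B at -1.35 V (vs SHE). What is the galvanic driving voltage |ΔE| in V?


Driving voltage is the absolute potential difference.
|ΔE| = |-0.427 − (-1.35)| = 0.923 V

0.923 V


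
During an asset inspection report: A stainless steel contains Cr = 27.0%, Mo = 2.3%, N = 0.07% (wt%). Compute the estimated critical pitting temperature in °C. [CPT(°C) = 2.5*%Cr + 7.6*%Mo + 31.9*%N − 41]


Apply the ASTM G48 empirical CPT estimate: CPT(°C) = 2.5*%Cr + 7.6*%Mo + 31.9*%N − 41
2.5*27.0 = 67.5; 7.6*2.3 = 17.48; 31.9*0.07 = 2.233
CPT = 67.5 + 17.48 + 2.233 − 41 = 46.213 °C
Rounded to 0.1 °C: CPT ≈ 46.2 °C

46.2 °C


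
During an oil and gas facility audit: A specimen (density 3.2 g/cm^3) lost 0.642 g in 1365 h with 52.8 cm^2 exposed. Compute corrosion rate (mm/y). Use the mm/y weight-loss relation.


Apply the mm/y weight-loss relation: CR = 87600 * W / (D * A * T)
Numerator: 87600 * 0.642 = 56239.2
Denominator: 3.2 * 52.8 * 1365 = 230630.4
CR = 56239.2 / 230630.4 = 0.2438 mm/y

0.2438 mm/y


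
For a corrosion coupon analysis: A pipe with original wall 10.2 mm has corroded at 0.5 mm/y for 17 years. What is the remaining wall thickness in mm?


Remaining wall = original − CR × time
t = 10.2 − 0.5*17 = 10.2 − 8.5 = 1.7 mm

1.7 mm


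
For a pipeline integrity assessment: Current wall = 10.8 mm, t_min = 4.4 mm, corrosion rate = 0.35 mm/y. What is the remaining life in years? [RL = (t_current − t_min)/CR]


Apply the remaining-life relation: RL = (t_current − t_min) / CR
RL = (10.8 − 4.4) / 0.35 = 6.4 / 0.35 = 18.3 years

18.3 years


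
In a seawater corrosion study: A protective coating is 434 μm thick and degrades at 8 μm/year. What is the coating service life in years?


Service life = thickness / degradation rate
Life = 434 / 8 = 54.3 years

54.3 years


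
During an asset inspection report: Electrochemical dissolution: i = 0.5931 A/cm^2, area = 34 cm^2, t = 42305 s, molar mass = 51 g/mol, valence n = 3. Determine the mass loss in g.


Apply Faraday's law: m = i*A*t*M / (n*F)
Total charge passed Q = i*A*t = 0.5931*34*42305 = 853097.247 C
m = Q*M/(n*F) = 853097.247*51/(3*96485) = 150.3099 g

150.3099 g


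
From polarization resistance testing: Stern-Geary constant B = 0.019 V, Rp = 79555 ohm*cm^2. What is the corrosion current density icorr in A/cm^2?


Apply the Stern-Geary relation: icorr = B / Rp
icorr = 0.019 / 79555 = 2.388×10^-7 A/cm^2

2.388×10^-7 A/cm^2


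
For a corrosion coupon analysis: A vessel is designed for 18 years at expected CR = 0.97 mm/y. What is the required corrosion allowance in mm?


Corrosion allowance = CR × design life
CA = 0.97 * 18 = 17.46 mm

17.46 mm


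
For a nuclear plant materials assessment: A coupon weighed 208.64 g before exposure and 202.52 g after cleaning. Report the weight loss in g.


Weight loss = initial − final
WL = 208.64 − 202.52 = 6.12 g

6.12 g


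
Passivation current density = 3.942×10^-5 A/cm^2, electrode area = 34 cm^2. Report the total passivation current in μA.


I = i_pass * A, then convert A → μA (×10^6)
I = 3.942×10^-5 * 34 * 10^6 = 1340.28 μA

1340.28 μA


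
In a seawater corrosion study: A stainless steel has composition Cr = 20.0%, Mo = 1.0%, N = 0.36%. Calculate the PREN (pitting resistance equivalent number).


Apply the PREN formula: PREN = Cr + 3.3*Mo + 16*N
PREN = 20.0 + 3.3*1.0 + 16*0.36
PREN = 20.0 + 3.3 + 5.76 = 29.06

29.06


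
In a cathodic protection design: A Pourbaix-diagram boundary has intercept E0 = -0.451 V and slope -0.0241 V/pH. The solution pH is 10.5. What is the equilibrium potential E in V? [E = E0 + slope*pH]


Apply the Pourbaix line equation: E = E0 + slope*pH
E = -0.451 + (-0.0241)*10.5 = -0.451 + (-0.25305) = -0.70405 V
Rounded to 3 decimal places: E = -0.704 V

-0.704 V


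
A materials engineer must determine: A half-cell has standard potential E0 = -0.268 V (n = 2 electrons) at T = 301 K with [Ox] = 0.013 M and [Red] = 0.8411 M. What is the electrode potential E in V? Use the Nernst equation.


Apply the Nernst equation: E = E0 + (RT/nF)*ln([Ox]/[Red])
Step 1: RT/nF = 8.314*301/(2*96485) = 0.01296841 V
Step 2: [Ox]/[Red] = 0.013/0.8411 = 0.015456
Step 3: ln(0.015456) = -4.169758
Step 4: correction = 0.01296841 * -4.169758 = -0.0541 V
E = -0.268 + -0.0541 = -0.3221 V

-0.3221 V


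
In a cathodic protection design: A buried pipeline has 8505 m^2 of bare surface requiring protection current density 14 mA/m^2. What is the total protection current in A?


I = area * current density, then convert mA → A (÷1000)
I = 8505 * 14 / 1000 = 119.07 A

119.07 A


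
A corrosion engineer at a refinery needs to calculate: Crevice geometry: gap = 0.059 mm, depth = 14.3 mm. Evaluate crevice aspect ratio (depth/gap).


Aspect ratio = depth / gap
Ratio = 14.3 / 0.059 = 242.4

242.4


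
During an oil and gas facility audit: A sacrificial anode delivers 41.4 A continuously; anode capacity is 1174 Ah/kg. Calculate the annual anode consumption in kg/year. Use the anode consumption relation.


Annual consumption = current * hours per year / capacity
Rate = 41.4 * 8760 / 1174 = 308.9 kg/year

308.9 kg/year


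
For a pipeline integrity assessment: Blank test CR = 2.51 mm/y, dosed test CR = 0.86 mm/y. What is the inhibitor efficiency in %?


Apply the inhibitor-efficiency definition: IE = (CR_blank − CR_inh)/CR_blank × 100
IE = (2.51 − 0.86) / 2.51 × 100
IE = 1.65 / 2.51 × 100 = 65.7 %

65.7 %


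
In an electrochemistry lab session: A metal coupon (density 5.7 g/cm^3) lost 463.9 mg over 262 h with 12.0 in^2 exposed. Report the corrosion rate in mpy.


Apply the mpy weight-loss relation: CR = 534 * W / (D * A * T)
Numerator: 534 * 463.9 = 247722.6
Denominator: 5.7 * 12.0 * 262 = 17920.8
CR = 247722.6 / 17920.8 = 13.8232 mpy

13.8232 mpy


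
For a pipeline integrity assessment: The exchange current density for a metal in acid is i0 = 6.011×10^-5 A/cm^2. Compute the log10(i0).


i0 = 6.011×10^-5 A/cm^2
log10(i0) = -4.221

-4.221


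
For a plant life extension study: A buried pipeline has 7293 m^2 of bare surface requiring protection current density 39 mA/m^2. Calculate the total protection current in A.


I = area * current density, then convert mA → A (÷1000)
I = 7293 * 39 / 1000 = 284.43 A

284.43 A


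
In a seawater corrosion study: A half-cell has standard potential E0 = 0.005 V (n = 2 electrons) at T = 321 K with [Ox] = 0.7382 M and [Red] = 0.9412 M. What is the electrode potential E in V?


Apply the Nernst equation: E = E0 + (RT/nF)*ln([Ox]/[Red])
Step 1: RT/nF = 8.314*321/(2*96485) = 0.0138301 V
Step 2: [Ox]/[Red] = 0.7382/0.9412 = 0.784318
Step 3: ln(0.784318) = -0.242941
Step 4: correction = 0.0138301 * -0.242941 = -0.003 V
E = 0.005 + -0.003 = 0.002 V

0.002 V


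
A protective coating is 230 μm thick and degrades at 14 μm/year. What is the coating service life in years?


Service life = thickness / degradation rate
Life = 230 / 14 = 16.4 years

16.4 years


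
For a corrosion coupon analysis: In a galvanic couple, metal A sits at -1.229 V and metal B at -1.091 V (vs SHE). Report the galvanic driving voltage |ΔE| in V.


Driving voltage is the absolute potential difference.
|ΔE| = |-1.229 − (-1.091)| = 0.138 V

0.138 V


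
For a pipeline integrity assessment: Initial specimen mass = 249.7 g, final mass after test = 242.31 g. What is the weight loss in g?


Weight loss = initial − final
WL = 249.7 − 242.31 = 7.39 g

7.39 g


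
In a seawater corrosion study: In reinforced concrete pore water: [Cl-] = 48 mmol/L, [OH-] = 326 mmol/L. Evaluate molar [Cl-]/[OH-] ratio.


Threshold parameter = [Cl-] / [OH-] (molar basis; both in mmol/L, so units cancel)
Ratio = 48 / 326 = 0.15

0.15


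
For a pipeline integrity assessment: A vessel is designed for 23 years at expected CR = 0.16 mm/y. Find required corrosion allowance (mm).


Corrosion allowance = CR × design life
CA = 0.16 * 23 = 3.68 mm

3.68 mm


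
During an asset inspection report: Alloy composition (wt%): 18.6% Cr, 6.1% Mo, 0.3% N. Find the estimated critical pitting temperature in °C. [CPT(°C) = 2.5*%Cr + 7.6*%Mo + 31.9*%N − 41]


Apply the ASTM G48 empirical CPT estimate: CPT(°C) = 2.5*%Cr + 7.6*%Mo + 31.9*%N − 41
2.5*18.6 = 46.5; 7.6*6.1 = 46.36; 31.9*0.3 = 9.57
CPT = 46.5 + 46.36 + 9.57 − 41 = 61.43 °C
Rounded to 0.1 °C: CPT ≈ 61.4 °C

61.4 °C


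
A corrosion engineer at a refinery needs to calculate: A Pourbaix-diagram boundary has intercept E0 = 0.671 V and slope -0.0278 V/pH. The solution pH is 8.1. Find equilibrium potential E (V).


Apply the Pourbaix line equation: E = E0 + slope*pH
E = 0.671 + (-0.0278)*8.1 = 0.671 + (-0.22518) = 0.44582 V
Rounded to 4 decimal places: E = 0.4458 V

0.4458 V


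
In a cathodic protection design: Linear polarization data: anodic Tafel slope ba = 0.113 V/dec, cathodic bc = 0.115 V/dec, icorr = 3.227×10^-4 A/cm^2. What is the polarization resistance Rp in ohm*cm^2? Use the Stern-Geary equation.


Apply the Stern-Geary equation: Rp = ba*bc / (2.303*icorr*(ba+bc))
ba*bc = 0.113*0.115 = 0.012995
ba+bc = 0.228; 2.303*icorr*(ba+bc) = 2.303*3.227×10^-4*0.228 = 1.6944461×10^-4
Rp = 0.012995 / 1.6944461×10^-4 = 76.7 ohm*cm^2

76.7 ohm*cm^2


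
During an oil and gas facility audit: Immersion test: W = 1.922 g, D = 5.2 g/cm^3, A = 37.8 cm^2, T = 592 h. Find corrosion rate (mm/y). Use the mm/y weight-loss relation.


Apply the mm/y weight-loss relation: CR = 87600 * W / (D * A * T)
Numerator: 87600 * 1.922 = 168367.2
Denominator: 5.2 * 37.8 * 592 = 116363.52
CR = 168367.2 / 116363.52 = 1.4469 mm/y

1.4469 mm/y


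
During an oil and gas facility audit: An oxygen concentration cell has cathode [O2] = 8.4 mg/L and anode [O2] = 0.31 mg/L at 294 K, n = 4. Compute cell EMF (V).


Apply the Nernst concentration-cell relation: E = (RT/nF)*ln(C_cathode/C_anode)
RT/nF = 8.314*294/(4*96485) = 0.00633341 V
ln(8.4/0.31) = 3.29941
E = 0.00633341 * 3.29941 = 0.0209 V

0.0209 V


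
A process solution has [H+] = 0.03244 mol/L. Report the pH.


pH = −log10[H+]
pH = −log10(0.03244) = 1.49

1.49


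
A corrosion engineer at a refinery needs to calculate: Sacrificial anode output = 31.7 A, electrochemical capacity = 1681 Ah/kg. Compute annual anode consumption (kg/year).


Annual consumption = current * hours per year / capacity
Rate = 31.7 * 8760 / 1681 = 165.2 kg/year

165.2 kg/year


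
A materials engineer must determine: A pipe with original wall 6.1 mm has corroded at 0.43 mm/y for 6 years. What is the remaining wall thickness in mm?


Remaining wall = original − CR × time
t = 6.1 − 0.43*6 = 6.1 − 2.58 = 3.52 mm

3.52 mm


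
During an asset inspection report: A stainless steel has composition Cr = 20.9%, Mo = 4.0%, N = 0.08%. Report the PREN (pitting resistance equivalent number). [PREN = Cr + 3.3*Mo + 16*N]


Apply the PREN formula: PREN = Cr + 3.3*Mo + 16*N
PREN = 20.9 + 3.3*4.0 + 16*0.08
PREN = 20.9 + 13.2 + 1.28 = 35.38

35.38


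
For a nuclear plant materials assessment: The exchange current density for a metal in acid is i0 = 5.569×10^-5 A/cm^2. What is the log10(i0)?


i0 = 5.569×10^-5 A/cm^2
log10(i0) = -4.254

-4.254


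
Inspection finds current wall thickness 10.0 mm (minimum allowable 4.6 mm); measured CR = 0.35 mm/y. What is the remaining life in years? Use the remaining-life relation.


Apply the remaining-life relation: RL = (t_current − t_min) / CR
RL = (10.0 − 4.6) / 0.35 = 5.4 / 0.35 = 15.4 years

15.4 years


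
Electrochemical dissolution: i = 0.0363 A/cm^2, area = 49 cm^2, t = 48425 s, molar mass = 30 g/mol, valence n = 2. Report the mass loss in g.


Apply Faraday's law: m = i*A*t*M / (n*F)
Total charge passed Q = i*A*t = 0.0363*49*48425 = 86133.5475 C
m = Q*M/(n*F) = 86133.5475*30/(2*96485) = 13.391 g

13.391 g


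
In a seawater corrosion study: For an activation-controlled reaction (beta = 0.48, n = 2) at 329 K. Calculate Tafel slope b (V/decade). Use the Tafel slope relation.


Apply the Tafel slope relation: b = 2.303*R*T/(beta*n*F)
Numerator: 2.303 * 8.314 * 329 = 6299.41
Denominator: 0.48 * 2 * 96485 = 92625.6
b = 6299.41 / 92625.6 = 0.068 V/decade

0.068 V/decade


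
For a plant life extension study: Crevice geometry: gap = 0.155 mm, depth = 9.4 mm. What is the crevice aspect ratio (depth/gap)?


Aspect ratio = depth / gap
Ratio = 9.4 / 0.155 = 60.6

60.6


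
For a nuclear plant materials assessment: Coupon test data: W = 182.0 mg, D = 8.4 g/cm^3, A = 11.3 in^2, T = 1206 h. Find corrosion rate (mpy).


Apply the mpy weight-loss relation: CR = 534 * W / (D * A * T)
Numerator: 534 * 182.0 = 97188.0
Denominator: 8.4 * 11.3 * 1206 = 114473.52
CR = 97188.0 / 114473.52 = 0.849 mpy

0.849 mpy


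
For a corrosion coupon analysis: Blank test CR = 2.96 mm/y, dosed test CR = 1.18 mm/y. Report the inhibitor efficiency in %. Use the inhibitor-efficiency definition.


Apply the inhibitor-efficiency definition: IE = (CR_blank − CR_inh)/CR_blank × 100
IE = (2.96 − 1.18) / 2.96 × 100
IE = 1.78 / 2.96 × 100 = 60.1 %

60.1 %


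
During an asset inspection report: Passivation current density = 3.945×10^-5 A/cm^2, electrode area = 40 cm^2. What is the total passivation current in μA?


I = i_pass * A, then convert A → μA (×10^6)
I = 3.945×10^-5 * 40 * 10^6 = 1578.0 μA

1578.0 μA


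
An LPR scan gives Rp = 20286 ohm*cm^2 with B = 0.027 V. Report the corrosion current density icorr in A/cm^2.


Apply the Stern-Geary relation: icorr = B / Rp
icorr = 0.027 / 20286 = 1.331×10^-6 A/cm^2

1.331×10^-6 A/cm^2


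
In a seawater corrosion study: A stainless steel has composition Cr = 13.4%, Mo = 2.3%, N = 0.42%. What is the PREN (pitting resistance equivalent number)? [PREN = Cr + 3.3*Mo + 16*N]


Apply the PREN formula: PREN = Cr + 3.3*Mo + 16*N
PREN = 13.4 + 3.3*2.3 + 16*0.42
PREN = 13.4 + 7.59 + 6.72 = 27.71

27.71


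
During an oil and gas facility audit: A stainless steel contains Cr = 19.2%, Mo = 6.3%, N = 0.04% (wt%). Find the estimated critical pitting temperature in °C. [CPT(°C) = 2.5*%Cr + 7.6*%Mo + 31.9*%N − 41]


Apply the ASTM G48 empirical CPT estimate: CPT(°C) = 2.5*%Cr + 7.6*%Mo + 31.9*%N − 41
2.5*19.2 = 48; 7.6*6.3 = 47.88; 31.9*0.04 = 1.276
CPT = 48 + 47.88 + 1.276 − 41 = 56.156 °C
Rounded to 0.1 °C: CPT ≈ 56.2 °C

56.2 °C


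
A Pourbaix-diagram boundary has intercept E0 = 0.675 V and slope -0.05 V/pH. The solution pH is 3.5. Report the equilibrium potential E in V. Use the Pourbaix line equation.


Apply the Pourbaix line equation: E = E0 + slope*pH
E = 0.675 + (-0.05)*3.5 = 0.675 + (-0.175) = 0.5 V
Rounded to 4 decimal places: E = 0.5000 V

0.5000 V


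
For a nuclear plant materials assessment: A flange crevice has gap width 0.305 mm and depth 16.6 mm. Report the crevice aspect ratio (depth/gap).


Aspect ratio = depth / gap
Ratio = 16.6 / 0.305 = 54.4

54.4


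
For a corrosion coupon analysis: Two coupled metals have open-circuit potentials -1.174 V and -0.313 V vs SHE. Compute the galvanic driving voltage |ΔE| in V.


Driving voltage is the absolute potential difference.
|ΔE| = |-1.174 − (-0.313)| = 0.861 V

0.861 V


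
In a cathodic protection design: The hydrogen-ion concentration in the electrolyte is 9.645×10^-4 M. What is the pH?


pH = −log10[H+]
pH = −log10(9.645×10^-4) = 3.02

3.02


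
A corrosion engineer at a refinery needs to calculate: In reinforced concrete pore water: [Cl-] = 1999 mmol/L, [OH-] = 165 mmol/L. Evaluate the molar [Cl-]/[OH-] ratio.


Threshold parameter = [Cl-] / [OH-] (molar basis; both in mmol/L, so units cancel)
Ratio = 1999 / 165 = 12.12

12.12


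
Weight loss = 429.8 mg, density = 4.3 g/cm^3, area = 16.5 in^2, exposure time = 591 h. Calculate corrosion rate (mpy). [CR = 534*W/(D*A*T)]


Apply the mpy weight-loss relation: CR = 534 * W / (D * A * T)
Numerator: 534 * 429.8 = 229513.2
Denominator: 4.3 * 16.5 * 591 = 41931.45
CR = 229513.2 / 41931.45 = 5.4735 mpy

5.4735 mpy


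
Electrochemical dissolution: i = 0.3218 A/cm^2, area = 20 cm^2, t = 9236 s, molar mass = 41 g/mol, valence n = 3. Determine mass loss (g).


Apply Faraday's law: m = i*A*t*M / (n*F)
Total charge passed Q = i*A*t = 0.3218*20*9236 = 59442.896 C
m = Q*M/(n*F) = 59442.896*41/(3*96485) = 8.42 g

8.42 g


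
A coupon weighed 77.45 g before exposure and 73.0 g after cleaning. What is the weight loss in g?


Weight loss = initial − final
WL = 77.45 − 73.0 = 4.45 g

4.45 g


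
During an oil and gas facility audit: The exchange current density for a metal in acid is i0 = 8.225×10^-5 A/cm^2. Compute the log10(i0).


i0 = 8.225×10^-5 A/cm^2
log10(i0) = -4.085

-4.085


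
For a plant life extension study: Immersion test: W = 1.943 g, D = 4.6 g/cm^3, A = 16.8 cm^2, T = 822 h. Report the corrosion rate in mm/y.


Apply the mm/y weight-loss relation: CR = 87600 * W / (D * A * T)
Numerator: 87600 * 1.943 = 170206.8
Denominator: 4.6 * 16.8 * 822 = 63524.16
CR = 170206.8 / 63524.16 = 2.6794 mm/y

2.6794 mm/y


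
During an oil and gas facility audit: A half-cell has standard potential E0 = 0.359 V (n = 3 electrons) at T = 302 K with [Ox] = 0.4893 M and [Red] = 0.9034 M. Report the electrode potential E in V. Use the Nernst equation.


Apply the Nernst equation: E = E0 + (RT/nF)*ln([Ox]/[Red])
Step 1: RT/nF = 8.314*302/(3*96485) = 0.00867433 V
Step 2: [Ox]/[Red] = 0.4893/0.9034 = 0.541621
Step 3: ln(0.541621) = -0.613189
Step 4: correction = 0.00867433 * -0.613189 = -0.0053 V
E = 0.359 + -0.0053 = 0.3537 V

0.3537 V


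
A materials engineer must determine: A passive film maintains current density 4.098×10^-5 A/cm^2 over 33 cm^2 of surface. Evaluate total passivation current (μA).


I = i_pass * A, then convert A → μA (×10^6)
I = 4.098×10^-5 * 33 * 10^6 = 1352.34 μA

1352.34 μA


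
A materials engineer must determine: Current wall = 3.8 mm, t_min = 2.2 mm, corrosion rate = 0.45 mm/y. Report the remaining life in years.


Apply the remaining-life relation: RL = (t_current − t_min) / CR
RL = (3.8 − 2.2) / 0.45 = 1.6 / 0.45 = 3.6 years

3.6 years


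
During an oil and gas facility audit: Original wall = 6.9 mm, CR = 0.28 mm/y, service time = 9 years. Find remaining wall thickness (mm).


Remaining wall = original − CR × time
t = 6.9 − 0.28*9 = 6.9 − 2.52 = 4.38 mm

4.38 mm


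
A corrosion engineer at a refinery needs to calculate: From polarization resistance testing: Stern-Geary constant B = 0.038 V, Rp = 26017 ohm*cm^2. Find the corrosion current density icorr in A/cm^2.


Apply the Stern-Geary relation: icorr = B / Rp
icorr = 0.038 / 26017 = 1.461×10^-6 A/cm^2

1.461×10^-6 A/cm^2


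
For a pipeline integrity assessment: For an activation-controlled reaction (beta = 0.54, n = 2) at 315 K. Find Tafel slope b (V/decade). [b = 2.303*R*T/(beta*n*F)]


Apply the Tafel slope relation: b = 2.303*R*T/(beta*n*F)
Numerator: 2.303 * 8.314 * 315 = 6031.35
Denominator: 0.54 * 2 * 96485 = 104203.8
b = 6031.35 / 104203.8 = 0.058 V/decade

0.058 V/decade


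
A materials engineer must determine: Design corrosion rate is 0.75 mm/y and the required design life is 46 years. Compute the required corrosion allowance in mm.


Corrosion allowance = CR × design life
CA = 0.75 * 46 = 34.5 mm

34.5 mm


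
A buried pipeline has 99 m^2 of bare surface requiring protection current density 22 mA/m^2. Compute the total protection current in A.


I = area * current density, then convert mA → A (÷1000)
I = 99 * 22 / 1000 = 2.18 A

2.18 A


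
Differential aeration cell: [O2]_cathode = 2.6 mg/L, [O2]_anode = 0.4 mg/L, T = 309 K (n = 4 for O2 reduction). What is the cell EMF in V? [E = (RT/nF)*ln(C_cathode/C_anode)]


Apply the Nernst concentration-cell relation: E = (RT/nF)*ln(C_cathode/C_anode)
RT/nF = 8.314*309/(4*96485) = 0.00665654 V
ln(2.6/0.4) = 1.8718
E = 0.00665654 * 1.8718 = 0.01246 V

0.01246 V


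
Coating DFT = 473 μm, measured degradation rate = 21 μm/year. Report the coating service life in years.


Service life = thickness / degradation rate
Life = 473 / 21 = 22.5 years

22.5 years


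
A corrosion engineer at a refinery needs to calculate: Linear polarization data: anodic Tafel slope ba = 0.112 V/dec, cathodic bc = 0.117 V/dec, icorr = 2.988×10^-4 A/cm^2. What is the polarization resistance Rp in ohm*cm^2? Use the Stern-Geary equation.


Apply the Stern-Geary equation: Rp = ba*bc / (2.303*icorr*(ba+bc))
ba*bc = 0.112*0.117 = 0.013104
ba+bc = 0.229; 2.303*icorr*(ba+bc) = 2.303*2.988×10^-4*0.229 = 1.5758324×10^-4
Rp = 0.013104 / 1.5758324×10^-4 = 83.16 ohm*cm^2

83.16 ohm*cm^2


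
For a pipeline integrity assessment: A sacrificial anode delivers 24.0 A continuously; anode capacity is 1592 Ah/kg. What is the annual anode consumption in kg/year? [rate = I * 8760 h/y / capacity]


Annual consumption = current * hours per year / capacity
Rate = 24.0 * 8760 / 1592 = 132.1 kg/year

132.1 kg/year


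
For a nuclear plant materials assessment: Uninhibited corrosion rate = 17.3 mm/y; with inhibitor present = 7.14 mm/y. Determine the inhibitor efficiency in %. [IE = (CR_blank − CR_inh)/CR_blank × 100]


Apply the inhibitor-efficiency definition: IE = (CR_blank − CR_inh)/CR_blank × 100
IE = (17.3 − 7.14) / 17.3 × 100
IE = 10.16 / 17.3 × 100 = 58.7 %

58.7 %


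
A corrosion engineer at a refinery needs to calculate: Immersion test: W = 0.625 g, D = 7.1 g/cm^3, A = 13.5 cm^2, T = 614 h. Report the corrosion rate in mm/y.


Apply the mm/y weight-loss relation: CR = 87600 * W / (D * A * T)
Numerator: 87600 * 0.625 = 54750.0
Denominator: 7.1 * 13.5 * 614 = 58851.9
CR = 54750.0 / 58851.9 = 0.930301 mm/y

0.930301 mm/y


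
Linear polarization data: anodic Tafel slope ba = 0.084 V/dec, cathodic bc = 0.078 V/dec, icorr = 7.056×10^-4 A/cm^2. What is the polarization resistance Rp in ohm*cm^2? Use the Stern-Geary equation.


Apply the Stern-Geary equation: Rp = ba*bc / (2.303*icorr*(ba+bc))
ba*bc = 0.084*0.078 = 0.006552
ba+bc = 0.162; 2.303*icorr*(ba+bc) = 2.303*7.056×10^-4*0.162 = 2.6324948×10^-4
Rp = 0.006552 / 2.6324948×10^-4 = 24.89 ohm*cm^2

24.89 ohm*cm^2


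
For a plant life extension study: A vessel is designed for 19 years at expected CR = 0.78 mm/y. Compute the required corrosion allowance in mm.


Corrosion allowance = CR × design life
CA = 0.78 * 19 = 14.82 mm

14.82 mm


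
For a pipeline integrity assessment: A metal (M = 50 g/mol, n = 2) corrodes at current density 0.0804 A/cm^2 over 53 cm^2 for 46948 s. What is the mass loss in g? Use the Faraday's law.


Apply Faraday's law: m = i*A*t*M / (n*F)
Total charge passed Q = i*A*t = 0.0804*53*46948 = 200054.8176 C
m = Q*M/(n*F) = 200054.8176*50/(2*96485) = 51.836 g

51.836 g


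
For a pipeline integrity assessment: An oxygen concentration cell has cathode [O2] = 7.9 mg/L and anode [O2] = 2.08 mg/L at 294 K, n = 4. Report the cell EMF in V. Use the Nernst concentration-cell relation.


Apply the Nernst concentration-cell relation: E = (RT/nF)*ln(C_cathode/C_anode)
RT/nF = 8.314*294/(4*96485) = 0.00633341 V
ln(7.9/2.08) = 1.33449
E = 0.00633341 * 1.33449 = 0.00845 V

0.00845 V


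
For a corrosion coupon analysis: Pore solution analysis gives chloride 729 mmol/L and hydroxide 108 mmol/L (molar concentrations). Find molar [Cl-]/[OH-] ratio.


Threshold parameter = [Cl-] / [OH-] (molar basis; both in mmol/L, so units cancel)
Ratio = 729 / 108 = 6.75

6.75


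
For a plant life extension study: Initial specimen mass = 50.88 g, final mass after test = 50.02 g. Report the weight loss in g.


Weight loss = initial − final
WL = 50.88 − 50.02 = 0.86 g

0.86 g


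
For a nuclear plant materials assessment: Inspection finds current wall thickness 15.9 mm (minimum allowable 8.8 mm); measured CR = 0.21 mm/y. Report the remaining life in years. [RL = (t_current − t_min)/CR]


Apply the remaining-life relation: RL = (t_current − t_min) / CR
RL = (15.9 − 8.8) / 0.21 = 7.1 / 0.21 = 33.8 years

33.8 years


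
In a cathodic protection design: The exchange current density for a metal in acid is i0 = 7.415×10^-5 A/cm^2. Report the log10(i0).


i0 = 7.415×10^-5 A/cm^2
log10(i0) = -4.13

-4.13


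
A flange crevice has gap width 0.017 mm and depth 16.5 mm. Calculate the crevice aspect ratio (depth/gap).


Aspect ratio = depth / gap
Ratio = 16.5 / 0.017 = 970.6

970.6


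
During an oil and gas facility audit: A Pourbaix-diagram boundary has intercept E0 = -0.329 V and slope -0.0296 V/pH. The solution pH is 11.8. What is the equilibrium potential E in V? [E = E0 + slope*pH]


Apply the Pourbaix line equation: E = E0 + slope*pH
E = -0.329 + (-0.0296)*11.8 = -0.329 + (-0.34928) = -0.67828 V
Rounded to 3 decimal places: E = -0.678 V

-0.678 V


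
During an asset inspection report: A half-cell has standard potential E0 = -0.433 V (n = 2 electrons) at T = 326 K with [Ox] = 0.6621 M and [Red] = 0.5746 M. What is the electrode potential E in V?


Apply the Nernst equation: E = E0 + (RT/nF)*ln([Ox]/[Red])
Step 1: RT/nF = 8.314*326/(2*96485) = 0.01404552 V
Step 2: [Ox]/[Red] = 0.6621/0.5746 = 1.15228
Step 3: ln(1.15228) = 0.141743
Step 4: correction = 0.01404552 * 0.141743 = 0.002 V
E = -0.433 + 0.002 = -0.431 V

-0.431 V


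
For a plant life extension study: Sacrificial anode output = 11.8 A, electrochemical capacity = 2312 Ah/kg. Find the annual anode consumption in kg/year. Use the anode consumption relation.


Annual consumption = current * hours per year / capacity
Rate = 11.8 * 8760 / 2312 = 44.7 kg/year

44.7 kg/year


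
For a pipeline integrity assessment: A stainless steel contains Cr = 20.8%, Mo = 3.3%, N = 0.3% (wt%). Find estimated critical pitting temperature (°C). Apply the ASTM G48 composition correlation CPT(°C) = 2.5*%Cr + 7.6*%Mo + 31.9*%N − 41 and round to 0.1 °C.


Apply the ASTM G48 empirical CPT estimate: CPT(°C) = 2.5*%Cr + 7.6*%Mo + 31.9*%N − 41
2.5*20.8 = 52; 7.6*3.3 = 25.08; 31.9*0.3 = 9.57
CPT = 52 + 25.08 + 9.57 − 41 = 45.65 °C
Rounded to 0.1 °C: CPT ≈ 45.7 °C

45.7 °C


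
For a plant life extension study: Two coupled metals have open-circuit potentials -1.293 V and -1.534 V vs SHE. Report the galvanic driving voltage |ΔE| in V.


Driving voltage is the absolute potential difference.
|ΔE| = |-1.293 − (-1.534)| = 0.241 V

0.241 V


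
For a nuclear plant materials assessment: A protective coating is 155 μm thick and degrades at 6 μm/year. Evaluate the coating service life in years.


Service life = thickness / degradation rate
Life = 155 / 6 = 25.8 years

25.8 years


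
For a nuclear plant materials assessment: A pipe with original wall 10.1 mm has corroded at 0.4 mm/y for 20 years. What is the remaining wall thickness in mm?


Remaining wall = original − CR × time
t = 10.1 − 0.4*20 = 10.1 − 8.0 = 2.1 mm

2.1 mm


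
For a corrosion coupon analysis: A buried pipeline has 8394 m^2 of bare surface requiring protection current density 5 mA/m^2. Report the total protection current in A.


I = area * current density, then convert mA → A (÷1000)
I = 8394 * 5 / 1000 = 41.97 A

41.97 A


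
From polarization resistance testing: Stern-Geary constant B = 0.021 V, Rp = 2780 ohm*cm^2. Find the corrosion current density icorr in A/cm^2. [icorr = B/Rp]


Apply the Stern-Geary relation: icorr = B / Rp
icorr = 0.021 / 2780 = 7.554×10^-6 A/cm^2

7.554×10^-6 A/cm^2


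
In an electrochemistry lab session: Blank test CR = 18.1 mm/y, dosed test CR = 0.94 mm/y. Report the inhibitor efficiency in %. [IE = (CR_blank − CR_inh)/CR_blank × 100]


Apply the inhibitor-efficiency definition: IE = (CR_blank − CR_inh)/CR_blank × 100
IE = (18.1 − 0.94) / 18.1 × 100
IE = 17.16 / 18.1 × 100 = 94.8 %

94.8 %


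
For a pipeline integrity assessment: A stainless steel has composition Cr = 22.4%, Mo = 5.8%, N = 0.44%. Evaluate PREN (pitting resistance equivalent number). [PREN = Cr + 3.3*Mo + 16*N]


Apply the PREN formula: PREN = Cr + 3.3*Mo + 16*N
PREN = 22.4 + 3.3*5.8 + 16*0.44
PREN = 22.4 + 19.14 + 7.04 = 48.58

48.58


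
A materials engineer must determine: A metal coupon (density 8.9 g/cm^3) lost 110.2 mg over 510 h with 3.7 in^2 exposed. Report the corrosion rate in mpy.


Apply the mpy weight-loss relation: CR = 534 * W / (D * A * T)
Numerator: 534 * 110.2 = 58846.8
Denominator: 8.9 * 3.7 * 510 = 16794.3
CR = 58846.8 / 16794.3 = 3.504 mpy

3.504 mpy


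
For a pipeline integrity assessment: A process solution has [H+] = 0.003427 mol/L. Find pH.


pH = −log10[H+]
pH = −log10(0.003427) = 2.47

2.47


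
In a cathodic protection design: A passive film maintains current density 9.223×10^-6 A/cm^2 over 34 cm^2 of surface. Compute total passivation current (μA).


I = i_pass * A, then convert A → μA (×10^6)
I = 9.223×10^-6 * 34 * 10^6 = 313.58 μA

313.58 μA


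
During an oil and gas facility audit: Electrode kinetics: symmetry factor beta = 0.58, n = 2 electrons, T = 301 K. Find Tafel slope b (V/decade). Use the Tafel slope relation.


Apply the Tafel slope relation: b = 2.303*R*T/(beta*n*F)
Numerator: 2.303 * 8.314 * 301 = 5763.29
Denominator: 0.58 * 2 * 96485 = 111922.6
b = 5763.29 / 111922.6 = 0.051 V/decade

0.051 V/decade


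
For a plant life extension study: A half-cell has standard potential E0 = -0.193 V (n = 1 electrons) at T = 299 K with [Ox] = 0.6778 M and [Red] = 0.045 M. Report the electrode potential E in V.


Apply the Nernst equation: E = E0 + (RT/nF)*ln([Ox]/[Red])
Step 1: RT/nF = 8.314*299/(1*96485) = 0.02576448 V
Step 2: [Ox]/[Red] = 0.6778/0.045 = 15.062222
Step 3: ln(15.062222) = 2.71219
Step 4: correction = 0.02576448 * 2.71219 = 0.07 V
E = -0.193 + 0.07 = -0.123 V

-0.123 V


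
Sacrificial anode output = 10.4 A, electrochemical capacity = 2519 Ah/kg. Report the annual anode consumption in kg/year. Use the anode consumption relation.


Annual consumption = current * hours per year / capacity
Rate = 10.4 * 8760 / 2519 = 36.2 kg/year

36.2 kg/year


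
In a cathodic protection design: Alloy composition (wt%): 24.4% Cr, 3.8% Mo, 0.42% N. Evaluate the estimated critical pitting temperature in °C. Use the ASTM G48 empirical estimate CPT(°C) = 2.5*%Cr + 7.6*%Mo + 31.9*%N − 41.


Apply the ASTM G48 empirical CPT estimate: CPT(°C) = 2.5*%Cr + 7.6*%Mo + 31.9*%N − 41
2.5*24.4 = 61; 7.6*3.8 = 28.88; 31.9*0.42 = 13.398
CPT = 61 + 28.88 + 13.398 − 41 = 62.278 °C
Rounded to 0.1 °C: CPT ≈ 62.3 °C

62.3 °C


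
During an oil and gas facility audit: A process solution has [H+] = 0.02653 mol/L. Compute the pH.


pH = −log10[H+]
pH = −log10(0.02653) = 1.58

1.58


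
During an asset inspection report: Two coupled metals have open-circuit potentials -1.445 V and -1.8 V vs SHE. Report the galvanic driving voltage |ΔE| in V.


Driving voltage is the absolute potential difference.
|ΔE| = |-1.445 − (-1.8)| = 0.355 V

0.355 V


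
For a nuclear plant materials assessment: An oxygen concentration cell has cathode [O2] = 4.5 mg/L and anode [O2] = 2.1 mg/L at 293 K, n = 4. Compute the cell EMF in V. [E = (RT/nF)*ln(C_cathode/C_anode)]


Apply the Nernst concentration-cell relation: E = (RT/nF)*ln(C_cathode/C_anode)
RT/nF = 8.314*293/(4*96485) = 0.00631187 V
ln(4.5/2.1) = 0.76214
E = 0.00631187 * 0.76214 = 0.00481 V

0.00481 V


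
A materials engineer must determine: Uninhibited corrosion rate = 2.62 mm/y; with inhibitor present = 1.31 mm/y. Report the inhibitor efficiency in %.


Apply the inhibitor-efficiency definition: IE = (CR_blank − CR_inh)/CR_blank × 100
IE = (2.62 − 1.31) / 2.62 × 100
IE = 1.31 / 2.62 × 100 = 50.0 %

50.0 %


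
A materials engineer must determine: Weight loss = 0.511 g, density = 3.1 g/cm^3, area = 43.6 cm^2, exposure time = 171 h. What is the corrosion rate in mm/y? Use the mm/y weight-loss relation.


Apply the mm/y weight-loss relation: CR = 87600 * W / (D * A * T)
Numerator: 87600 * 0.511 = 44763.6
Denominator: 3.1 * 43.6 * 171 = 23112.36
CR = 44763.6 / 23112.36 = 1.93678 mm/y

1.93678 mm/y


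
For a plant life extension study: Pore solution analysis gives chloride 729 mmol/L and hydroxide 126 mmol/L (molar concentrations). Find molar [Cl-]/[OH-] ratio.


Threshold parameter = [Cl-] / [OH-] (molar basis; both in mmol/L, so units cancel)
Ratio = 729 / 126 = 5.79

5.79


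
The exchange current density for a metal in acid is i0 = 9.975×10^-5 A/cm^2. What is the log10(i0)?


i0 = 9.975×10^-5 A/cm^2
log10(i0) = -4.001

-4.001


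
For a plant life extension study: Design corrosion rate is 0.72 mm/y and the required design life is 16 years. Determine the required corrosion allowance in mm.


Corrosion allowance = CR × design life
CA = 0.72 * 16 = 11.52 mm

11.52 mm


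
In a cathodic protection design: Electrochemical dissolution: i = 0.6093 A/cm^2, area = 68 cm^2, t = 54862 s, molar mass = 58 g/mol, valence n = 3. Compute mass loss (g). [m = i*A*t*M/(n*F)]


Apply Faraday's law: m = i*A*t*M / (n*F)
Total charge passed Q = i*A*t = 0.6093*68*54862 = 2273064.3288 C
m = Q*M/(n*F) = 2273064.3288*58/(3*96485) = 455.469 g

455.469 g


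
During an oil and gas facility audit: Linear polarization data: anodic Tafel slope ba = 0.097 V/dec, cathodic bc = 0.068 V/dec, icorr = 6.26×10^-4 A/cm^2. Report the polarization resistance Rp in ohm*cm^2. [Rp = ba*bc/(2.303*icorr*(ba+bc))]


Apply the Stern-Geary equation: Rp = ba*bc / (2.303*icorr*(ba+bc))
ba*bc = 0.097*0.068 = 0.006596
ba+bc = 0.165; 2.303*icorr*(ba+bc) = 2.303*6.26×10^-4*0.165 = 2.3787687×10^-4
Rp = 0.006596 / 2.3787687×10^-4 = 27.73 ohm*cm^2

27.73 ohm*cm^2


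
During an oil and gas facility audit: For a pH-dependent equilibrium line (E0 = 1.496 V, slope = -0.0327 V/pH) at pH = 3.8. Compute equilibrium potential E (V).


Apply the Pourbaix line equation: E = E0 + slope*pH
E = 1.496 + (-0.0327)*3.8 = 1.496 + (-0.12426) = 1.37174 V
Rounded to 3 decimal places: E = 1.372 V

1.372 V


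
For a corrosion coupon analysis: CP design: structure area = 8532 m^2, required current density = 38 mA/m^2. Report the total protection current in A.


I = area * current density, then convert mA → A (÷1000)
I = 8532 * 38 / 1000 = 324.22 A

324.22 A


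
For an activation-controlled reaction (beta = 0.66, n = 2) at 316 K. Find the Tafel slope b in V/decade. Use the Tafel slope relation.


Apply the Tafel slope relation: b = 2.303*R*T/(beta*n*F)
Numerator: 2.303 * 8.314 * 316 = 6050.5
Denominator: 0.66 * 2 * 96485 = 127360.2
b = 6050.5 / 127360.2 = 0.048 V/decade

0.048 V/decade


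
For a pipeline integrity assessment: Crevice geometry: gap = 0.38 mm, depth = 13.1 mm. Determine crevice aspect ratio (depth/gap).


Aspect ratio = depth / gap
Ratio = 13.1 / 0.38 = 34.5

34.5


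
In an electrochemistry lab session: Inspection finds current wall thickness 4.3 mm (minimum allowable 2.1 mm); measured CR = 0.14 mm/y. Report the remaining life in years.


Apply the remaining-life relation: RL = (t_current − t_min) / CR
RL = (4.3 − 2.1) / 0.14 = 2.2 / 0.14 = 15.7 years

15.7 years


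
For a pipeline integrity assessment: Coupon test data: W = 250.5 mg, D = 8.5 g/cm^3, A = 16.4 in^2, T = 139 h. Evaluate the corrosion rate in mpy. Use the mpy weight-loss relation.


Apply the mpy weight-loss relation: CR = 534 * W / (D * A * T)
Numerator: 534 * 250.5 = 133767.0
Denominator: 8.5 * 16.4 * 139 = 19376.6
CR = 133767.0 / 19376.6 = 6.9035 mpy

6.9035 mpy


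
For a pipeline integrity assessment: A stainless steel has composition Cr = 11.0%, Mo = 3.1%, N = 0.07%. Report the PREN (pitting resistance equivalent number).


Apply the PREN formula: PREN = Cr + 3.3*Mo + 16*N
PREN = 11.0 + 3.3*3.1 + 16*0.07
PREN = 11.0 + 10.23 + 1.12 = 22.35

22.35


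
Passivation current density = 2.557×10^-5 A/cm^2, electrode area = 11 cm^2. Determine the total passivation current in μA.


I = i_pass * A, then convert A → μA (×10^6)
I = 2.557×10^-5 * 11 * 10^6 = 281.27 μA

281.27 μA


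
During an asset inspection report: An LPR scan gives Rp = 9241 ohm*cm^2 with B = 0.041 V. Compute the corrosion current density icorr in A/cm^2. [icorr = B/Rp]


Apply the Stern-Geary relation: icorr = B / Rp
icorr = 0.041 / 9241 = 4.437×10^-6 A/cm^2

4.437×10^-6 A/cm^2


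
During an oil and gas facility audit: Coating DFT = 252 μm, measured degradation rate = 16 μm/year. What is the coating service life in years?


Service life = thickness / degradation rate
Life = 252 / 16 = 15.8 years

15.8 years


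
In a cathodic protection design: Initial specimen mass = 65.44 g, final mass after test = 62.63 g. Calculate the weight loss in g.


Weight loss = initial − final
WL = 65.44 − 62.63 = 2.81 g

2.81 g
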